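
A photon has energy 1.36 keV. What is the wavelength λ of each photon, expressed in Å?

(h = 6.62607015e-34 J·s, c = 2.99792458e8 m/s, 1 eV = 1.602176634e-19 J.)
Convert to SI: E = 1.36 keV = 2.1790e-16 J.
The photon relation is λ = hc/E, giving λ = 9.116e-10 m.
Converting to Å: λ = 9.116 Å ≈ 9.12 Å.

9.12 Å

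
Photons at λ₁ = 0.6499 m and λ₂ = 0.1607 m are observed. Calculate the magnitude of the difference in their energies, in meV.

Using E = hc/λ: E₁ = 3.0565e-25 J, E₂ = 1.2361e-24 J.
|ΔE| = |3.0565e-25 − 1.2361e-24| = 9.30e-25 J = 5.81e-3 meV.

5.81e-3 meV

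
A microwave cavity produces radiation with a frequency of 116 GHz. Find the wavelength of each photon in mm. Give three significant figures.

2.58 mm

Take c = 2.99792458e8 m/s.
First convert: f = 116 GHz = 1.16e11 Hz.
The photon relation is λ = c/f, giving λ = 0.002584 m.
Converting to mm: λ = 2.584 mm ≈ 2.58 mm.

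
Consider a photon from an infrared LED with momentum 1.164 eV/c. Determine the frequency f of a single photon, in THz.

281 THz

(h = 6.62607015 × 10^-34 J·s, c = 2.99792458 × 10^8 m/s, 1 eV = 1.602176634 × 10^-19 J.)
In SI units: p = 1.164 eV/c = 6.2207 × 10^-28 kg·m/s.
Since f = pc/h for a photon, f = 2.815 × 10^14 Hz.
Converting to THz: f = 281.5 THz ≈ 281 THz.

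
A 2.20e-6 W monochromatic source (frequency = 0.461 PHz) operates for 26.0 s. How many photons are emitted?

Total energy: E_total = P·t = 2.20e-6 × 26.0 = 5.720e-5 J.
Per-photon energy: E = 3.055e-19 J.
N = E_total / E_photon = 1.87e14.

1.87e14 photons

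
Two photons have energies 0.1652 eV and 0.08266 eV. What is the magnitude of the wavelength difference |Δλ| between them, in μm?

Using λ = hc/E: λ₁ = 7.5051 × 10^-6 m, λ₂ = 1.4999 × 10^-5 m.
|Δλ| = |7.5051 × 10^-6 − 1.4999 × 10^-5| = 7.49 × 10^-6 m = 7.49 μm.

7.49 μm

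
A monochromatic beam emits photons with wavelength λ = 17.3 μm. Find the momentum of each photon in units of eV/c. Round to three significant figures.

(h = 6.62607015·10^-34 J·s, c = 2.99792458·10^8 m/s, 1 eV = 1.602176634·10^-19 J.)
In SI units: λ = 17.3 μm = 1.73·10^-5 m.
For a photon p = h/λ, so p = 3.830·10^-29 kg·m/s.
Converting to eV/c: p = 0.07167 eV/c ≈ 0.0717 eV/c.

0.0717 eV/c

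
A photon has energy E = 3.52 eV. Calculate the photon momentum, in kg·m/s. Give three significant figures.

(c = 2.99792458e8 m/s, 1 eV = 1.602176634e-19 J.)
First convert: E = 3.52 eV = 5.6397e-19 J.
For a photon p = E/c, so p = 1.881e-27 kg·m/s.
So p ≈ 1.88e-27 kg·m/s.

1.88e-27 kg·m/s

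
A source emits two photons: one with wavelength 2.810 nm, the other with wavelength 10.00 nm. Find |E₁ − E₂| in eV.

317 eV

Using E = hc/λ: E₁ = 7.0692e-17 J, E₂ = 1.9864e-17 J.
|ΔE| = |7.0692e-17 − 1.9864e-17| = 5.08e-17 J = 317 eV.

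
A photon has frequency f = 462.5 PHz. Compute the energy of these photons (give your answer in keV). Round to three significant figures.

1.91 keV

Use h = 6.62607015 × 10^-34 J·s, 1 eV = 1.602176634 × 10^-19 J.
First convert: f = 462.5 PHz = 4.625 × 10^17 Hz.
Since E = hf for a photon, E = 3.065 × 10^-16 J.
Converting to keV: E = 1.913 keV ≈ 1.91 keV.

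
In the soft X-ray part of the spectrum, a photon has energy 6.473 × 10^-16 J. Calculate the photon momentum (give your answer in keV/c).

4.04 keV/c

(c = 2.99792458 × 10^8 m/s, 1 eV = 1.602176634 × 10^-19 J.)
Apply p = E/c: p = 2.159 × 10^-24 kg·m/s.
Converting to keV/c: p = 4.040 keV/c ≈ 4.04 keV/c.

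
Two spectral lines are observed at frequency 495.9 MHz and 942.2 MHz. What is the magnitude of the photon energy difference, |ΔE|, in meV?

Using E = hf: E₁ = 3.2859 × 10^-25 J, E₂ = 6.2431 × 10^-25 J.
|ΔE| = |3.2859 × 10^-25 − 6.2431 × 10^-25| = 2.96 × 10^-25 J = 1.85 × 10^-3 meV.

1.85 × 10^-3 meV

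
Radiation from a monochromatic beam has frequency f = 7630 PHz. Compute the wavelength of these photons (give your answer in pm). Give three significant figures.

Use c = 2.99792458 × 10^8 m/s.
First convert: f = 7630 PHz = 7.63 × 10^18 Hz.
Apply λ = c/f: λ = 3.929 × 10^-11 m.
Converting to pm: λ = 39.29 pm ≈ 39.3 pm.

39.3 pm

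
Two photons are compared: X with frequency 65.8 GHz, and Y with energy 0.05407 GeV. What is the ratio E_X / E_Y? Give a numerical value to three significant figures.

E_X = 4.360 × 10^-23 J (from frequency = 65.8 GHz, via E = hf).
E_Y = 8.663 × 10^-12 J (from energy = 0.05407 GeV, via E given directly).
Ratio = 4.360 × 10^-23 / 8.663 × 10^-12 = 5.03 × 10^-12.

5.03 × 10^-12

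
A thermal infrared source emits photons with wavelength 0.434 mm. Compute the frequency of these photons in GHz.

Take c = 2.99792458e8 m/s.
First convert: λ = 0.434 mm = 4.34e-4 m.
For a photon f = c/λ, so f = 6.908e11 Hz.
Converting to GHz: f = 690.8 GHz ≈ 691 GHz.

691 GHz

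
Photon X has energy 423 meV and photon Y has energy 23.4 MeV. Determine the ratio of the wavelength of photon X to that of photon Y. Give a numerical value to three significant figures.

λ_X = 2.931e-6 m (from energy = 423 meV, via λ = hc/E).
λ_Y = 5.298e-14 m (from energy = 23.4 MeV, via λ = hc/E).
Ratio = 2.931e-6 / 5.298e-14 = 5.53e7.

5.53e7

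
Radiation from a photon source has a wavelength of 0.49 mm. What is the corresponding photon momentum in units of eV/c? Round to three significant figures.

Use h = 6.62607015e-34 J·s, c = 2.99792458e8 m/s, 1 eV = 1.602176634e-19 J.
Convert to SI: λ = 0.49 mm = 4.9e-4 m.
Apply p = h/λ: p = 1.352e-30 kg·m/s.
Converting to eV/c: p = 0.002530 eV/c ≈ 2.53e-3 eV/c.

2.53e-3 eV/c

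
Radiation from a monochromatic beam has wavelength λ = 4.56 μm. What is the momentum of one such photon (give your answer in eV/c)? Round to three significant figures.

Take h = 6.62607015e-34 J·s, c = 2.99792458e8 m/s, 1 eV = 1.602176634e-19 J.
First convert: λ = 4.56 μm = 4.56e-6 m.
The photon relation is p = h/λ, giving p = 1.453e-28 kg·m/s.
Converting to eV/c: p = 0.2719 eV/c ≈ 0.272 eV/c.

0.272 eV/c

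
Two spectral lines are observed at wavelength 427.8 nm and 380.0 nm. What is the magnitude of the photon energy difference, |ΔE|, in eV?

Using E = hc/λ: E₁ = 4.6434e-19 J, E₂ = 5.2275e-19 J.
|ΔE| = |4.6434e-19 − 5.2275e-19| = 5.84e-20 J = 0.365 eV.

0.365 eV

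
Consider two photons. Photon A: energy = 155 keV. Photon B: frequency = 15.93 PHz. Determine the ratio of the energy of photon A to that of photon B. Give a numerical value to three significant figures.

E_A = 2.483 × 10^-14 J (from energy = 155 keV, via E given directly).
E_B = 1.056 × 10^-17 J (from frequency = 15.93 PHz, via E = hf).
Ratio = 2.483 × 10^-14 / 1.056 × 10^-17 = 2350.

2350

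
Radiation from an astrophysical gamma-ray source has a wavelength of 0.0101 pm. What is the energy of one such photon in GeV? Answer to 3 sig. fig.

0.123 GeV

First convert: λ = 0.0101 pm = 1.01 × 10^-14 m.
For a photon E = hc/λ, so E = 1.967 × 10^-11 J.
Converting to GeV: E = 0.1228 GeV ≈ 0.123 GeV.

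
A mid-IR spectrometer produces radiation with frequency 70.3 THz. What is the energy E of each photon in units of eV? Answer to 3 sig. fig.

0.291 eV

First convert: f = 70.3 THz = 7.03 × 10^13 Hz.
For a photon E = hf, so E = 4.658 × 10^-20 J.
Converting to eV: E = 0.2907 eV ≈ 0.291 eV.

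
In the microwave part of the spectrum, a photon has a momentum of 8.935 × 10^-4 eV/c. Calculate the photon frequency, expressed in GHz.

216 GHz

Use h = 6.62607015 × 10^-34 J·s, c = 2.99792458 × 10^8 m/s, 1 eV = 1.602176634 × 10^-19 J.
First convert: p = 8.935 × 10^-4 eV/c = 4.7751 × 10^-31 kg·m/s.
The photon relation is f = pc/h, giving f = 2.160 × 10^11 Hz.
Converting to GHz: f = 216.0 GHz ≈ 216 GHz.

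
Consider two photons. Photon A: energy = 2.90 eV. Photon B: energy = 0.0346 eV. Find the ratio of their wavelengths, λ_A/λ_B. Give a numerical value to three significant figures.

λ_A = 4.275·10^-7 m (from energy = 2.90 eV, via λ = hc/E).
λ_B = 3.583·10^-5 m (from energy = 0.0346 eV, via λ = hc/E).
Ratio = 4.275·10^-7 / 3.583·10^-5 = 0.0119.

0.0119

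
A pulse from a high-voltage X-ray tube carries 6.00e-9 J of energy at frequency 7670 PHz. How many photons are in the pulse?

1.18e6 photons

Per-photon energy: E = 5.082e-15 J (from frequency = 7670 PHz).
N = E_total / E_photon = 6.00e-9 J / 5.082e-15 J = 1.18e6.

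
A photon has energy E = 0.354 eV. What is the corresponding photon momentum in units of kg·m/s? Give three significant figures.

(c = 2.99792458e8 m/s, 1 eV = 1.602176634e-19 J.)
First convert: E = 0.354 eV = 5.6717e-20 J.
The photon relation is p = E/c, giving p = 1.892e-28 kg·m/s.
So p ≈ 1.89e-28 kg·m/s.

1.89e-28 kg·m/s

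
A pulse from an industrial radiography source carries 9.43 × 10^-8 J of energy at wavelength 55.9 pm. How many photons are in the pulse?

2.65 × 10^7 photons

Per-photon energy: E = 3.554 × 10^-15 J (from wavelength = 55.9 pm).
N = E_total / E_photon = 9.43 × 10^-8 J / 3.554 × 10^-15 J = 2.65 × 10^7.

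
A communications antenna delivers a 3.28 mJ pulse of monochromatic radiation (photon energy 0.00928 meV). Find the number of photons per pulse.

Per-photon energy: E = 1.487e-24 J (from energy = 0.00928 meV).
N = E_total / E_photon = 0.00328 J / 1.487e-24 J = 2.21e21.

2.21e21 photons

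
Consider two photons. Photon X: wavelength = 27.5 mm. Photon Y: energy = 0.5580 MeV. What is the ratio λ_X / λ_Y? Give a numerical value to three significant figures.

1.24 × 10^10

λ_X = 0.02750 m (from wavelength = 27.5 mm, via λ given directly).
λ_Y = 2.222 × 10^-12 m (from energy = 0.5580 MeV, via λ = hc/E).
Ratio = 0.02750 / 2.222 × 10^-12 = 1.24 × 10^10.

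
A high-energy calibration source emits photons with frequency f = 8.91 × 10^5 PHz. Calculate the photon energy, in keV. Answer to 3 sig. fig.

3680 keV

Use h = 6.62607015 × 10^-34 J·s, 1 eV = 1.602176634 × 10^-19 J.
In SI units: f = 8.91 × 10^5 PHz = 8.91 × 10^20 Hz.
For a photon E = hf, so E = 5.904 × 10^-13 J.
Converting to keV: E = 3685 keV ≈ 3680 keV.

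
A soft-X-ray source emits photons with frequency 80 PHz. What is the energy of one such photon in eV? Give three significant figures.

331 eV

In SI units: f = 80 PHz = 8.0e16 Hz.
Since E = hf for a photon, E = 5.301e-17 J.
Converting to eV: E = 330.9 eV ≈ 331 eV.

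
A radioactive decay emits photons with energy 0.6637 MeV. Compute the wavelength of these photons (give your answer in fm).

Take h = 6.62607015 × 10^-34 J·s, c = 2.99792458 × 10^8 m/s, 1 eV = 1.602176634 × 10^-19 J.
First convert: E = 0.6637 MeV = 1.0634 × 10^-13 J.
Apply λ = hc/E: λ = 1.868 × 10^-12 m.
Converting to fm: λ = 1868 fm ≈ 1870 fm.

1870 fm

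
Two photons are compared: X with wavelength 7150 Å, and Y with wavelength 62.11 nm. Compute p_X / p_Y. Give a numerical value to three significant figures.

p_X = 9.267e-28 kg·m/s (from wavelength = 7150 Å, via p = h/λ).
p_Y = 1.067e-26 kg·m/s (from wavelength = 62.11 nm, via p = h/λ).
Ratio = 9.267e-28 / 1.067e-26 = 0.0869.

0.0869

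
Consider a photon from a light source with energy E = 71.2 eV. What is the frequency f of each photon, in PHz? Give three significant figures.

17.2 PHz

Use h = 6.62607015e-34 J·s, 1 eV = 1.602176634e-19 J.
First convert: E = 71.2 eV = 1.1407e-17 J.
Since f = E/h for a photon, f = 1.722e16 Hz.
Converting to PHz: f = 17.22 PHz ≈ 17.2 PHz.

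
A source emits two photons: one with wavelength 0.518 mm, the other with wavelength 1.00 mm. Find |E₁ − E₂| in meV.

Using E = hc/λ: E₁ = 3.835e-22 J, E₂ = 1.986e-22 J.
|ΔE| = |3.835e-22 − 1.986e-22| = 1.85e-22 J = 1.15 meV.

1.15 meV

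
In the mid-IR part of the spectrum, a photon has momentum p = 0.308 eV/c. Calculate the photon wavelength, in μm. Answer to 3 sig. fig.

4.03 μm

Use h = 6.62607015 × 10^-34 J·s, c = 2.99792458 × 10^8 m/s, 1 eV = 1.602176634 × 10^-19 J.
First convert: p = 0.308 eV/c = 1.6460 × 10^-28 kg·m/s.
For a photon λ = h/p, so λ = 4.025 × 10^-6 m.
Converting to μm: λ = 4.025 μm ≈ 4.03 μm.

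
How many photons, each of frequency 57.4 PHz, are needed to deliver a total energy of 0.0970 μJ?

Per-photon energy: E = 3.803e-17 J (from frequency = 57.4 PHz).
N = E_total / E_photon = 9.70e-8 J / 3.803e-17 J = 2.55e9.

2.55e9 photons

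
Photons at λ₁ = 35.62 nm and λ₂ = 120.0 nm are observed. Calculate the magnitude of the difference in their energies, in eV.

Using E = hc/λ: E₁ = 5.5768e-18 J, E₂ = 1.6554e-18 J.
|ΔE| = |5.5768e-18 − 1.6554e-18| = 3.92e-18 J = 24.5 eV.

24.5 eV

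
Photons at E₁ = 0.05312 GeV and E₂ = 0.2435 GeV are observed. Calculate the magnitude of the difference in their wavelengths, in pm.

0.0182 pm

Using λ = hc/E: λ₁ = 2.3340 × 10^-14 m, λ₂ = 5.0918 × 10^-15 m.
|Δλ| = |2.3340 × 10^-14 − 5.0918 × 10^-15| = 1.82 × 10^-14 m = 0.0182 pm.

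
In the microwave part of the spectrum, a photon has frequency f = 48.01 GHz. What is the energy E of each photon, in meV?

In SI units: f = 48.01 GHz = 4.801 × 10^10 Hz.
For a photon E = hf, so E = 3.181 × 10^-23 J.
Converting to meV: E = 0.1986 meV ≈ 0.199 meV.

0.199 meV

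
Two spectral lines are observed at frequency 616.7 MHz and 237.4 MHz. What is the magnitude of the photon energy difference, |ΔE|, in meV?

1.57 × 10^-3 meV

Using E = hf: E₁ = 4.0863 × 10^-25 J, E₂ = 1.5730 × 10^-25 J.
|ΔE| = |4.0863 × 10^-25 − 1.5730 × 10^-25| = 2.51 × 10^-25 J = 1.57 × 10^-3 meV.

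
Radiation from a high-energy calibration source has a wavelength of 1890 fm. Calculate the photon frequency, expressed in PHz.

In SI units: λ = 1890 fm = 1.89 × 10^-12 m.
The photon relation is f = c/λ, giving f = 1.586 × 10^20 Hz.
Converting to PHz: f = 158600 PHz ≈ 1.59 × 10^5 PHz.

1.59 × 10^5 PHz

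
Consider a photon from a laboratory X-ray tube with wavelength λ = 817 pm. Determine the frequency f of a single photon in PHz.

Use c = 2.99792458 × 10^8 m/s.
Convert to SI: λ = 817 pm = 8.17 × 10^-10 m.
For a photon f = c/λ, so f = 3.669 × 10^17 Hz.
Converting to PHz: f = 366.9 PHz ≈ 367 PHz.

367 PHz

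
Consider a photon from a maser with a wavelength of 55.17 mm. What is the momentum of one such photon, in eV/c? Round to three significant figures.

Convert to SI: λ = 55.17 mm = 0.05517 m.
Apply p = h/λ: p = 1.201 × 10^-32 kg·m/s.
Converting to eV/c: p = 2.247 × 10^-5 eV/c ≈ 2.25 × 10^-5 eV/c.

2.25 × 10^-5 eV/c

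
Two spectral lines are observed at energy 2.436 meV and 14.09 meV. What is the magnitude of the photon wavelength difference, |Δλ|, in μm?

421 μm

Using λ = hc/E: λ₁ = 5.0897·10^-4 m, λ₂ = 8.7994·10^-5 m.
|Δλ| = |5.0897·10^-4 − 8.7994·10^-5| = 4.21·10^-4 m = 421 μm.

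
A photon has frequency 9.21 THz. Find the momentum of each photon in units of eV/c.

(h = 6.62607015e-34 J·s, c = 2.99792458e8 m/s, 1 eV = 1.602176634e-19 J.)
First convert: f = 9.21 THz = 9.21e12 Hz.
Apply p = hf/c: p = 2.036e-29 kg·m/s.
Converting to eV/c: p = 0.03809 eV/c ≈ 0.0381 eV/c.

0.0381 eV/c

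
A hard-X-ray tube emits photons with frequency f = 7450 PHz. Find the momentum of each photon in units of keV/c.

Take h = 6.62607015e-34 J·s, c = 2.99792458e8 m/s, 1 eV = 1.602176634e-19 J.
Convert to SI: f = 7450 PHz = 7.45e18 Hz.
Since p = hf/c for a photon, p = 1.647e-23 kg·m/s.
Converting to keV/c: p = 30.81 keV/c ≈ 30.8 keV/c.

30.8 keV/c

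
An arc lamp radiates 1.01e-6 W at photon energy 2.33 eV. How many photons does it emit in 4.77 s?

1.29e13 photons

Total energy: E_total = P·t = 1.01e-6 × 4.77 = 4.818e-6 J.
Per-photon energy: E = 3.733e-19 J.
N = E_total / E_photon = 1.29e13.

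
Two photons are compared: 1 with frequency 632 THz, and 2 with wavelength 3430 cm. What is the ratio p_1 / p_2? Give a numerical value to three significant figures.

7.23e7

p_1 = 1.397e-27 kg·m/s (from frequency = 632 THz, via p = hf/c).
p_2 = 1.932e-35 kg·m/s (from wavelength = 3430 cm, via p = h/λ).
Ratio = 1.397e-27 / 1.932e-35 = 7.23e7.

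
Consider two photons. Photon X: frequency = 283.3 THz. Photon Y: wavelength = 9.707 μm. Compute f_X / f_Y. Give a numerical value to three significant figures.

9.17

f_X = 2.833e14 Hz (from frequency = 283.3 THz, via f given directly).
f_Y = 3.088e13 Hz (from wavelength = 9.707 μm, via f = c/λ).
Ratio = 2.833e14 / 3.088e13 = 9.17.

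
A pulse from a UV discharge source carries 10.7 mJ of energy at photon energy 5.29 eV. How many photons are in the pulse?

Per-photon energy: E = 8.476·10^-19 J (from energy = 5.29 eV).
N = E_total / E_photon = 0.0107 J / 8.476·10^-19 J = 1.26·10^16.

1.26·10^16 photons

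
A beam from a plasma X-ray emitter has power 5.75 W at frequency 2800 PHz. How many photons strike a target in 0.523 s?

Total energy: E_total = P·t = 5.75 × 0.523 = 3.007 J.
Per-photon energy: E = 1.855e-15 J.
N = E_total / E_photon = 1.62e15.

1.62e15 photons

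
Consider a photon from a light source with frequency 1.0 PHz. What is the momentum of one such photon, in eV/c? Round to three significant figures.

4.14 eV/c

First convert: f = 1.0 PHz = 1.0 × 10^15 Hz.
The photon relation is p = hf/c, giving p = 2.210 × 10^-27 kg·m/s.
Converting to eV/c: p = 4.136 eV/c ≈ 4.14 eV/c.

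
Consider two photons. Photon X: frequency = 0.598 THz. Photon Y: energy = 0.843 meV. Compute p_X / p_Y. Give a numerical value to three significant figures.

p_X = 1.322e-30 kg·m/s (from frequency = 0.598 THz, via p = hf/c).
p_Y = 4.505e-31 kg·m/s (from energy = 0.843 meV, via p = E/c).
Ratio = 1.322e-30 / 4.505e-31 = 2.93.

2.93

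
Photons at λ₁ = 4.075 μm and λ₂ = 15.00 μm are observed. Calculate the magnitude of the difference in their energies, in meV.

222 meV

Using E = hc/λ: E₁ = 4.8747e-20 J, E₂ = 1.3243e-20 J.
|ΔE| = |4.8747e-20 − 1.3243e-20| = 3.55e-20 J = 222 meV.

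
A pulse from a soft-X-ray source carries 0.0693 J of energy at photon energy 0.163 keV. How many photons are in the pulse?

2.65e15 photons

Per-photon energy: E = 2.612e-17 J (from energy = 0.163 keV).
N = E_total / E_photon = 0.0693 J / 2.612e-17 J = 2.65e15.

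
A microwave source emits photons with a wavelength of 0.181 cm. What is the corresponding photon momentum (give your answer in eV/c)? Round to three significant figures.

6.85 × 10^-4 eV/c

First convert: λ = 0.181 cm = 0.00181 m.
For a photon p = h/λ, so p = 3.661 × 10^-31 kg·m/s.
Converting to eV/c: p = 6.850 × 10^-4 eV/c ≈ 6.85 × 10^-4 eV/c.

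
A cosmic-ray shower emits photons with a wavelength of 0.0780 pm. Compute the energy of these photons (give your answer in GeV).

First convert: λ = 0.0780 pm = 7.80 × 10^-14 m.
For a photon E = hc/λ, so E = 2.547 × 10^-12 J.
Converting to GeV: E = 0.01590 GeV ≈ 0.0159 GeV.

0.0159 GeV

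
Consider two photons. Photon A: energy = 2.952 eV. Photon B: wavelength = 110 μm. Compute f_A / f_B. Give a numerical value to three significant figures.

f_A = 7.138 × 10^14 Hz (from energy = 2.952 eV, via f = E/h).
f_B = 2.725 × 10^12 Hz (from wavelength = 110 μm, via f = c/λ).
Ratio = 7.138 × 10^14 / 2.725 × 10^12 = 262.

262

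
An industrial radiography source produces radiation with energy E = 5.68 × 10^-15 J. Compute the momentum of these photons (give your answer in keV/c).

Apply p = E/c: p = 1.895 × 10^-23 kg·m/s.
Converting to keV/c: p = 35.45 keV/c ≈ 35.5 keV/c.

35.5 keV/c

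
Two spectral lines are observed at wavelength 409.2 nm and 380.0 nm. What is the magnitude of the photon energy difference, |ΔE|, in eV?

0.233 eV

Using E = hc/λ: E₁ = 4.8545 × 10^-19 J, E₂ = 5.2275 × 10^-19 J.
|ΔE| = |4.8545 × 10^-19 − 5.2275 × 10^-19| = 3.73 × 10^-20 J = 0.233 eV.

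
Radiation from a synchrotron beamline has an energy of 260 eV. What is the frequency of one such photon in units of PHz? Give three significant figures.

Use h = 6.62607015 × 10^-34 J·s, 1 eV = 1.602176634 × 10^-19 J.
In SI units: E = 260 eV = 4.1657 × 10^-17 J.
Since f = E/h for a photon, f = 6.287 × 10^16 Hz.
Converting to PHz: f = 62.87 PHz ≈ 62.9 PHz.

62.9 PHz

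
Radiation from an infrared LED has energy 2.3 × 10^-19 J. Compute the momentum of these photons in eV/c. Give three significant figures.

(c = 2.99792458 × 10^8 m/s, 1 eV = 1.602176634 × 10^-19 J.)
Since p = E/c for a photon, p = 7.672 × 10^-28 kg·m/s.
Converting to eV/c: p = 1.436 eV/c ≈ 1.44 eV/c.

1.44 eV/c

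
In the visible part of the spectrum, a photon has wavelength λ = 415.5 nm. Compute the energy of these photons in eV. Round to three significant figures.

In SI units: λ = 415.5 nm = 4.155·10^-7 m.
The photon relation is E = hc/λ, giving E = 4.781·10^-19 J.
Converting to eV: E = 2.984 eV ≈ 2.98 eV.

2.98 eV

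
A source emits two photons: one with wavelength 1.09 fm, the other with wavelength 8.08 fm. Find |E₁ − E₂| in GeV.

0.984 GeV

Using E = hc/λ: E₁ = 1.822e-10 J, E₂ = 2.458e-11 J.
|ΔE| = |1.822e-10 − 2.458e-11| = 1.58e-10 J = 0.984 GeV.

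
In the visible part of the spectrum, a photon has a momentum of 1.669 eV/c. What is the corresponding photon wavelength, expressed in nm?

Convert to SI: p = 1.669 eV/c = 8.9196e-28 kg·m/s.
Apply λ = h/p: λ = 7.429e-7 m.
Converting to nm: λ = 742.9 nm ≈ 743 nm.

743 nm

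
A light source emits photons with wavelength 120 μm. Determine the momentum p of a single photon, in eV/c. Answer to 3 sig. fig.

0.0103 eV/c

(h = 6.62607015·10^-34 J·s, c = 2.99792458·10^8 m/s, 1 eV = 1.602176634·10^-19 J.)
First convert: λ = 120 μm = 1.2·10^-4 m.
Since p = h/λ for a photon, p = 5.522·10^-30 kg·m/s.
Converting to eV/c: p = 0.01033 eV/c ≈ 0.0103 eV/c.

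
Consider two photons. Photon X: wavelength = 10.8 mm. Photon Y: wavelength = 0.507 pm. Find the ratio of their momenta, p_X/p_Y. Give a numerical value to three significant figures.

p_X = 6.135 × 10^-32 kg·m/s (from wavelength = 10.8 mm, via p = h/λ).
p_Y = 1.307 × 10^-21 kg·m/s (from wavelength = 0.507 pm, via p = h/λ).
Ratio = 6.135 × 10^-32 / 1.307 × 10^-21 = 4.69 × 10^-11.

4.69 × 10^-11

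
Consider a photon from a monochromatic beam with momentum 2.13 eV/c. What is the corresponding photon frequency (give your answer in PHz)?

Convert to SI: p = 2.13 eV/c = 1.1383 × 10^-27 kg·m/s.
Since f = pc/h for a photon, f = 5.150 × 10^14 Hz.
Converting to PHz: f = 0.5150 PHz ≈ 0.515 PHz.

0.515 PHz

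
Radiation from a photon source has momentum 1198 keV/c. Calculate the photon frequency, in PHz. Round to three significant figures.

In SI units: p = 1198 keV/c = 6.4025 × 10^-22 kg·m/s.
Apply f = pc/h: f = 2.897 × 10^20 Hz.
Converting to PHz: f = 289700 PHz ≈ 2.90 × 10^5 PHz.

2.90 × 10^5 PHz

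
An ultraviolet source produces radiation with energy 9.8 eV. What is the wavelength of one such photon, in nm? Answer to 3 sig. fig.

127 nm

First convert: E = 9.8 eV = 1.5701e-18 J.
Since λ = hc/E for a photon, λ = 1.265e-7 m.
Converting to nm: λ = 126.5 nm ≈ 127 nm.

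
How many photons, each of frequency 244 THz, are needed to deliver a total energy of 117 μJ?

Per-photon energy: E = 1.617 × 10^-19 J (from frequency = 244 THz).
N = E_total / E_photon = 1.17 × 10^-4 J / 1.617 × 10^-19 J = 7.24 × 10^14.

7.24 × 10^14 photons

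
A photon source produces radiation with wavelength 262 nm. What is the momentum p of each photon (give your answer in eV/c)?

4.73 eV/c

Use h = 6.62607015·10^-34 J·s, c = 2.99792458·10^8 m/s, 1 eV = 1.602176634·10^-19 J.
First convert: λ = 262 nm = 2.62·10^-7 m.
Since p = h/λ for a photon, p = 2.529·10^-27 kg·m/s.
Converting to eV/c: p = 4.732 eV/c ≈ 4.73 eV/c.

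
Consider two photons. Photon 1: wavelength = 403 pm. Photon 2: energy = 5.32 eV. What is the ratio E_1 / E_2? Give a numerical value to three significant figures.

E_1 = 4.929e-16 J (from wavelength = 403 pm, via E = hc/λ).
E_2 = 8.524e-19 J (from energy = 5.32 eV, via E given directly).
Ratio = 4.929e-16 / 8.524e-19 = 578.

578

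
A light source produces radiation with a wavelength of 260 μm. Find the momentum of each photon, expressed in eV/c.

In SI units: λ = 260 μm = 2.60 × 10^-4 m.
Since p = h/λ for a photon, p = 2.548 × 10^-30 kg·m/s.
Converting to eV/c: p = 0.004769 eV/c ≈ 4.77 × 10^-3 eV/c.

4.77 × 10^-3 eV/c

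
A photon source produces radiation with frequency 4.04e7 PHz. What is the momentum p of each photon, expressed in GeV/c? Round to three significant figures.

In SI units: f = 4.04e7 PHz = 4.04e22 Hz.
For a photon p = hf/c, so p = 8.929e-20 kg·m/s.
Converting to GeV/c: p = 0.1671 GeV/c ≈ 0.167 GeV/c.

0.167 GeV/c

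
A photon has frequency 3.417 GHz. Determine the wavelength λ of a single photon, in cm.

8.77 cm

(c = 2.99792458 × 10^8 m/s.)
First convert: f = 3.417 GHz = 3.417 × 10^9 Hz.
For a photon λ = c/f, so λ = 0.08774 m.
Converting to cm: λ = 8.774 cm ≈ 8.77 cm.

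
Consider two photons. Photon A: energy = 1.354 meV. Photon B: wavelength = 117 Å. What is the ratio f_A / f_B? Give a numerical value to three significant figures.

f_A = 3.274 × 10^11 Hz (from energy = 1.354 meV, via f = E/h).
f_B = 2.562 × 10^16 Hz (from wavelength = 117 Å, via f = c/λ).
Ratio = 3.274 × 10^11 / 2.562 × 10^16 = 1.28 × 10^-5.

1.28 × 10^-5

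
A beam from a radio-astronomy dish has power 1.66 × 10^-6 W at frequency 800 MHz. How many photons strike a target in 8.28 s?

2.59 × 10^19 photons

Total energy: E_total = P·t = 1.66 × 10^-6 × 8.28 = 1.374 × 10^-5 J.
Per-photon energy: E = 5.301 × 10^-25 J.
N = E_total / E_photon = 2.59 × 10^19.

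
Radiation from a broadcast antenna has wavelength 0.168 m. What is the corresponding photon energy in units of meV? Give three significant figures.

Take h = 6.62607015·10^-34 J·s, c = 2.99792458·10^8 m/s, 1 eV = 1.602176634·10^-19 J.
Apply E = hc/λ: E = 1.182·10^-24 J.
Converting to meV: E = 0.007380 meV ≈ 7.38·10^-3 meV.

7.38·10^-3 meV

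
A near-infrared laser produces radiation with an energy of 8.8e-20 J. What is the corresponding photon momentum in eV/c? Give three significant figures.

Take c = 2.99792458e8 m/s, 1 eV = 1.602176634e-19 J.
The photon relation is p = E/c, giving p = 2.935e-28 kg·m/s.
Converting to eV/c: p = 0.5493 eV/c ≈ 0.549 eV/c.

0.549 eV/c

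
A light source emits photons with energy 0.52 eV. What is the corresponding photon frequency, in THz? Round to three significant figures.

126 THz

Convert to SI: E = 0.52 eV = 8.3313 × 10^-20 J.
Apply f = E/h: f = 1.257 × 10^14 Hz.
Converting to THz: f = 125.7 THz ≈ 126 THz.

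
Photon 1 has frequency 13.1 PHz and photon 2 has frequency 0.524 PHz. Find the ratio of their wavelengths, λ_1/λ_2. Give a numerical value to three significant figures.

λ_1 = 2.288 × 10^-8 m (from frequency = 13.1 PHz, via λ = c/f).
λ_2 = 5.721 × 10^-7 m (from frequency = 0.524 PHz, via λ = c/f).
Ratio = 2.288 × 10^-8 / 5.721 × 10^-7 = 0.0400.

0.0400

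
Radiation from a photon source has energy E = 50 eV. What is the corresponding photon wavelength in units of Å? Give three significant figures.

248 Å

In SI units: E = 50 eV = 8.0109·10^-18 J.
For a photon λ = hc/E, so λ = 2.480·10^-8 m.
Converting to Å: λ = 248.0 Å ≈ 248 Å.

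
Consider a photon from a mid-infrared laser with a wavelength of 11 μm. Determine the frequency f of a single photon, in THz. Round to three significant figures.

27.3 THz

Use c = 2.99792458e8 m/s.
Convert to SI: λ = 11 μm = 1.1e-5 m.
For a photon f = c/λ, so f = 2.725e13 Hz.
Converting to THz: f = 27.25 THz ≈ 27.3 THz.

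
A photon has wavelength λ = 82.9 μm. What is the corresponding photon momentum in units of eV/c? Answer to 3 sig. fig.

0.0150 eV/c

Take h = 6.62607015·10^-34 J·s, c = 2.99792458·10^8 m/s, 1 eV = 1.602176634·10^-19 J.
Convert to SI: λ = 82.9 μm = 8.29·10^-5 m.
Apply p = h/λ: p = 7.993·10^-30 kg·m/s.
Converting to eV/c: p = 0.01496 eV/c ≈ 0.0150 eV/c.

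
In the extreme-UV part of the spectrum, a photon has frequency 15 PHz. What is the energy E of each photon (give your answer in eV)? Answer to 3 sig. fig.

Use h = 6.62607015e-34 J·s, 1 eV = 1.602176634e-19 J.
First convert: f = 15 PHz = 1.5e16 Hz.
Since E = hf for a photon, E = 9.939e-18 J.
Converting to eV: E = 62.04 eV ≈ 62.0 eV.

62.0 eV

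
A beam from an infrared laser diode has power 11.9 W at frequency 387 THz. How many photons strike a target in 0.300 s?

Total energy: E_total = P·t = 11.9 × 0.300 = 3.570 J.
Per-photon energy: E = 2.564e-19 J.
N = E_total / E_photon = 1.39e19.

1.39e19 photons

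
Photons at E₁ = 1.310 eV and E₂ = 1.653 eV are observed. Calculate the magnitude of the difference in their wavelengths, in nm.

Using λ = hc/E: λ₁ = 9.4644e-7 m, λ₂ = 7.5006e-7 m.
|Δλ| = |9.4644e-7 − 7.5006e-7| = 1.96e-7 m = 196 nm.

196 nm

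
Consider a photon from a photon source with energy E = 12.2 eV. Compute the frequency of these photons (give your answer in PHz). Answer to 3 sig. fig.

2.95 PHz

Convert to SI: E = 12.2 eV = 1.9547e-18 J.
For a photon f = E/h, so f = 2.950e15 Hz.
Converting to PHz: f = 2.950 PHz ≈ 2.95 PHz.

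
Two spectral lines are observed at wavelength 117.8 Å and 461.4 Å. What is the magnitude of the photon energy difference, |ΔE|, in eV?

Using E = hc/λ: E₁ = 1.6863 × 10^-17 J, E₂ = 4.3053 × 10^-18 J.
|ΔE| = |1.6863 × 10^-17 − 4.3053 × 10^-18| = 1.26 × 10^-17 J = 78.4 eV.

78.4 eV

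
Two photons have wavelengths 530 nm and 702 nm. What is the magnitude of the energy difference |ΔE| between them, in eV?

0.573 eV

Using E = hc/λ: E₁ = 3.748 × 10^-19 J, E₂ = 2.830 × 10^-19 J.
|ΔE| = |3.748 × 10^-19 − 2.830 × 10^-19| = 9.18 × 10^-20 J = 0.573 eV.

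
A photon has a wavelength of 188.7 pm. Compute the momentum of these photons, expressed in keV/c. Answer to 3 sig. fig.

In SI units: λ = 188.7 pm = 1.887e-10 m.
For a photon p = h/λ, so p = 3.511e-24 kg·m/s.
Converting to keV/c: p = 6.570 keV/c ≈ 6.57 keV/c.

6.57 keV/c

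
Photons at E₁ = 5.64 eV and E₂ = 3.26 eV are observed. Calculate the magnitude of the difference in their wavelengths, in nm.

Using λ = hc/E: λ₁ = 2.198e-7 m, λ₂ = 3.803e-7 m.
|Δλ| = |2.198e-7 − 3.803e-7| = 1.60e-7 m = 160 nm.

160 nm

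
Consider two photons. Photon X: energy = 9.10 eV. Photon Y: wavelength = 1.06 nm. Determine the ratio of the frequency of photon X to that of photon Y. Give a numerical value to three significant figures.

7.78 × 10^-3

f_X = 2.200 × 10^15 Hz (from energy = 9.10 eV, via f = E/h).
f_Y = 2.828 × 10^17 Hz (from wavelength = 1.06 nm, via f = c/λ).
Ratio = 2.200 × 10^15 / 2.828 × 10^17 = 7.78 × 10^-3.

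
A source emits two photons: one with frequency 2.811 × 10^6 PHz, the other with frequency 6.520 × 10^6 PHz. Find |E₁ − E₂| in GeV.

0.0153 GeV

Using E = hf: E₁ = 1.8626 × 10^-12 J, E₂ = 4.3202 × 10^-12 J.
|ΔE| = |1.8626 × 10^-12 − 4.3202 × 10^-12| = 2.46 × 10^-12 J = 0.0153 GeV.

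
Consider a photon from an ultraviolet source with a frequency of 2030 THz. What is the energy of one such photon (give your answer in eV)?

Take h = 6.62607015e-34 J·s, 1 eV = 1.602176634e-19 J.
First convert: f = 2030 THz = 2.03e15 Hz.
Apply E = hf: E = 1.345e-18 J.
Converting to eV: E = 8.395 eV ≈ 8.40 eV.

8.40 eV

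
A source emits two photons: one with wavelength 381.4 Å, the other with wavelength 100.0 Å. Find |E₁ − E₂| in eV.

91.5 eV

Using E = hc/λ: E₁ = 5.2083e-18 J, E₂ = 1.9864e-17 J.
|ΔE| = |5.2083e-18 − 1.9864e-17| = 1.47e-17 J = 91.5 eV.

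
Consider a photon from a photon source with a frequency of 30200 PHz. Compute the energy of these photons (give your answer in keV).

Use h = 6.62607015 × 10^-34 J·s, 1 eV = 1.602176634 × 10^-19 J.
In SI units: f = 30200 PHz = 3.02 × 10^19 Hz.
The photon relation is E = hf, giving E = 2.001 × 10^-14 J.
Converting to keV: E = 124.9 keV ≈ 125 keV.

125 keV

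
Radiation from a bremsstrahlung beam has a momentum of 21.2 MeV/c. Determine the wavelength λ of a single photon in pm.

First convert: p = 21.2 MeV/c = 1.1330e-20 kg·m/s.
The photon relation is λ = h/p, giving λ = 5.848e-14 m.
Converting to pm: λ = 0.05848 pm ≈ 0.0585 pm.

0.0585 pm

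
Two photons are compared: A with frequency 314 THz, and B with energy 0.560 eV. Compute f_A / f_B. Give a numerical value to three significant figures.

2.32

f_A = 3.140 × 10^14 Hz (from frequency = 314 THz, via f given directly).
f_B = 1.354 × 10^14 Hz (from energy = 0.560 eV, via f = E/h).
Ratio = 3.140 × 10^14 / 1.354 × 10^14 = 2.32.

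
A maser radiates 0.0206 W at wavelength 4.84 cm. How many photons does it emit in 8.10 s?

4.07e22 photons

Total energy: E_total = P·t = 0.0206 × 8.10 = 0.1669 J.
Per-photon energy: E = 4.104e-24 J.
N = E_total / E_photon = 4.07e22.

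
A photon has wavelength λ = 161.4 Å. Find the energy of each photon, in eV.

76.8 eV

Use h = 6.62607015·10^-34 J·s, c = 2.99792458·10^8 m/s, 1 eV = 1.602176634·10^-19 J.
In SI units: λ = 161.4 Å = 1.614·10^-8 m.
The photon relation is E = hc/λ, giving E = 1.231·10^-17 J.
Converting to eV: E = 76.82 eV ≈ 76.8 eV.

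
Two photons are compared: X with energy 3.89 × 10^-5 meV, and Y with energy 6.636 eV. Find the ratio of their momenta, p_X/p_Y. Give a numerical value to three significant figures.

5.86 × 10^-9

p_X = 2.079 × 10^-35 kg·m/s (from energy = 3.89 × 10^-5 meV, via p = E/c).
p_Y = 3.546 × 10^-27 kg·m/s (from energy = 6.636 eV, via p = E/c).
Ratio = 2.079 × 10^-35 / 3.546 × 10^-27 = 5.86 × 10^-9.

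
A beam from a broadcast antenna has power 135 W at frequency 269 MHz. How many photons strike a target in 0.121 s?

Total energy: E_total = P·t = 135 × 0.121 = 16.34 J.
Per-photon energy: E = 1.782e-25 J.
N = E_total / E_photon = 9.16e25.

9.16e25 photons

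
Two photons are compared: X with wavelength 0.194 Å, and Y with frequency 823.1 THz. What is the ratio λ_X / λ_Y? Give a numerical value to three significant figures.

λ_X = 1.940 × 10^-11 m (from wavelength = 0.194 Å, via λ given directly).
λ_Y = 3.642 × 10^-7 m (from frequency = 823.1 THz, via λ = c/f).
Ratio = 1.940 × 10^-11 / 3.642 × 10^-7 = 5.33 × 10^-5.

5.33 × 10^-5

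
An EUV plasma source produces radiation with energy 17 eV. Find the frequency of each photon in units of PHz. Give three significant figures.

4.11 PHz

(h = 6.62607015e-34 J·s, 1 eV = 1.602176634e-19 J.)
Convert to SI: E = 17 eV = 2.7237e-18 J.
For a photon f = E/h, so f = 4.111e15 Hz.
Converting to PHz: f = 4.111 PHz ≈ 4.11 PHz.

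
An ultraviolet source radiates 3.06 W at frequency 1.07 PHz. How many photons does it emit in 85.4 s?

Total energy: E_total = P·t = 3.06 × 85.4 = 261.3 J.
Per-photon energy: E = 7.090 × 10^-19 J.
N = E_total / E_photon = 3.69 × 10^20.

3.69 × 10^20 photons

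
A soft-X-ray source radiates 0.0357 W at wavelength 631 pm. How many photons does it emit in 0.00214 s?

2.43e11 photons

Total energy: E_total = P·t = 0.0357 × 0.00214 = 7.640e-5 J.
Per-photon energy: E = 3.148e-16 J.
N = E_total / E_photon = 2.43e11.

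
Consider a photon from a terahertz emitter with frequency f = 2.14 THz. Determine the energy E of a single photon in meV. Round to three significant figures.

In SI units: f = 2.14 THz = 2.14 × 10^12 Hz.
Apply E = hf: E = 1.418 × 10^-21 J.
Converting to meV: E = 8.850 meV ≈ 8.85 meV.

8.85 meV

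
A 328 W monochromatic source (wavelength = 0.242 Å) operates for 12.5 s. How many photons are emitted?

Total energy: E_total = P·t = 328 × 12.5 = 4100 J.
Per-photon energy: E = 8.208e-15 J.
N = E_total / E_photon = 4.99e17.

4.99e17 photons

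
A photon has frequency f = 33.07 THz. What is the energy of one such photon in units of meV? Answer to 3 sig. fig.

137 meV

First convert: f = 33.07 THz = 3.307e13 Hz.
The photon relation is E = hf, giving E = 2.191e-20 J.
Converting to meV: E = 136.8 meV ≈ 137 meV.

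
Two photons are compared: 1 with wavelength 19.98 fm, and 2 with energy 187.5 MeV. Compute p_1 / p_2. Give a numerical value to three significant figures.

0.331

p_1 = 3.316 × 10^-20 kg·m/s (from wavelength = 19.98 fm, via p = h/λ).
p_2 = 1.002 × 10^-19 kg·m/s (from energy = 187.5 MeV, via p = E/c).
Ratio = 3.316 × 10^-20 / 1.002 × 10^-19 = 0.331.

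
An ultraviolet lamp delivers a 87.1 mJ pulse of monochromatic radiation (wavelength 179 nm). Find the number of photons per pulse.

Per-photon energy: E = 1.110e-18 J (from wavelength = 179 nm).
N = E_total / E_photon = 0.0871 J / 1.110e-18 J = 7.85e16.

7.85e16 photons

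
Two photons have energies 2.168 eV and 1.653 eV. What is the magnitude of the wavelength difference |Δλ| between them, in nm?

178 nm

Using λ = hc/E: λ₁ = 5.7188e-7 m, λ₂ = 7.5006e-7 m.
|Δλ| = |5.7188e-7 − 7.5006e-7| = 1.78e-7 m = 178 nm.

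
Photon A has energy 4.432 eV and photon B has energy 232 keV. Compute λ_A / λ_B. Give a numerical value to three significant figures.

5.23·10^4

λ_A = 2.797·10^-7 m (from energy = 4.432 eV, via λ = hc/E).
λ_B = 5.344·10^-12 m (from energy = 232 keV, via λ = hc/E).
Ratio = 2.797·10^-7 / 5.344·10^-12 = 5.23·10^4.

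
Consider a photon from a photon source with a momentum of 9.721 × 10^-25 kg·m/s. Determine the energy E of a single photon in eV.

Apply E = pc: E = 2.914 × 10^-16 J.
Converting to eV: E = 1819 eV ≈ 1820 eV.

1820 eV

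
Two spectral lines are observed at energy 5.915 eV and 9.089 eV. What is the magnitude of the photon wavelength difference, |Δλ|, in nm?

Using λ = hc/E: λ₁ = 2.0961e-7 m, λ₂ = 1.3641e-7 m.
|Δλ| = |2.0961e-7 − 1.3641e-7| = 7.32e-8 m = 73.2 nm.

73.2 nm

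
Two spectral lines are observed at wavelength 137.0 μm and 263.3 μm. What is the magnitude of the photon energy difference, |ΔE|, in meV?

4.34 meV

Using E = hc/λ: E₁ = 1.4500e-21 J, E₂ = 7.5444e-22 J.
|ΔE| = |1.4500e-21 − 7.5444e-22| = 6.96e-22 J = 4.34 meV.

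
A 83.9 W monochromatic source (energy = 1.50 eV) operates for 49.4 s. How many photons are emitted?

Total energy: E_total = P·t = 83.9 × 49.4 = 4145 J.
Per-photon energy: E = 2.403 × 10^-19 J.
N = E_total / E_photon = 1.72 × 10^22.

1.72 × 10^22 photons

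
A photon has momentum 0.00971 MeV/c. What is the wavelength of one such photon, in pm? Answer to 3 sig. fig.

First convert: p = 0.00971 MeV/c = 5.1893·10^-24 kg·m/s.
For a photon λ = h/p, so λ = 1.277·10^-10 m.
Converting to pm: λ = 127.7 pm ≈ 128 pm.

128 pm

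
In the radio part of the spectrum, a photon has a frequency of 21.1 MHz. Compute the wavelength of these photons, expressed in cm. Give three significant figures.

1420 cm

Take c = 2.99792458e8 m/s.
First convert: f = 21.1 MHz = 2.11e7 Hz.
The photon relation is λ = c/f, giving λ = 14.21 m.
Converting to cm: λ = 1421 cm ≈ 1420 cm.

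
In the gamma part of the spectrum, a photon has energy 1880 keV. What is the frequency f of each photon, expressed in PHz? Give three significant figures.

Use h = 6.62607015 × 10^-34 J·s, 1 eV = 1.602176634 × 10^-19 J.
Convert to SI: E = 1880 keV = 3.0121 × 10^-13 J.
The photon relation is f = E/h, giving f = 4.546 × 10^20 Hz.
Converting to PHz: f = 454600 PHz ≈ 4.55 × 10^5 PHz.

4.55 × 10^5 PHz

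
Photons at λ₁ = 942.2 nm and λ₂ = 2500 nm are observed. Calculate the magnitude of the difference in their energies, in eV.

0.820 eV

Using E = hc/λ: E₁ = 2.1083e-19 J, E₂ = 7.9458e-20 J.
|ΔE| = |2.1083e-19 − 7.9458e-20| = 1.31e-19 J = 0.820 eV.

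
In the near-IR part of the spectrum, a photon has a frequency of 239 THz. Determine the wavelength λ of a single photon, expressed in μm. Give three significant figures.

1.25 μm

First convert: f = 239 THz = 2.39e14 Hz.
Since λ = c/f for a photon, λ = 1.254e-6 m.
Converting to μm: λ = 1.254 μm ≈ 1.25 μm.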